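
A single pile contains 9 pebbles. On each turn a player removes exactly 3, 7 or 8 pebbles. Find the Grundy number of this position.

Build the Grundy sequence with g(k) = mex{g(k−s) : s ∈ {3, 7, 8}, s ≤ k}:
k:     0  1  2  3  4  5  6  7  8  9
g(k):  0  0  0  1  1  1  0  2  2  1
So g(9) = 1.

1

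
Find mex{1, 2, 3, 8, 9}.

0

0 is not in the set, so the mex is 0.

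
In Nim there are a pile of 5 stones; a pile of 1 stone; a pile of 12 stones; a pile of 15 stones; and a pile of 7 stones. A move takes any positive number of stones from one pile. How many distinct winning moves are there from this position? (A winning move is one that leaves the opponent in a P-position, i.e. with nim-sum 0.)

Compute the nim-sum pairwise:
5 ^ 1 = 4
4 ^ 12 = 8
8 ^ 15 = 7
7 ^ 7 = 0
The nim-sum is already 0, so every move leaves a nonzero nim-sum — there are no winning moves.

0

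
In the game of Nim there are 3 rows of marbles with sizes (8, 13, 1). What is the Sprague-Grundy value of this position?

Nim-sum: 8 XOR 13 XOR 1 = 4.

4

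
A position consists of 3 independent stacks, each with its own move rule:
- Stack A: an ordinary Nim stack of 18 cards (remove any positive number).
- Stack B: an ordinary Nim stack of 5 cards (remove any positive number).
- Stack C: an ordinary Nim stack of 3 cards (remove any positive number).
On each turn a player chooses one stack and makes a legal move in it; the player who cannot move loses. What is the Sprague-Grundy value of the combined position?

Stack A is a plain Nim stack of size 18, so its Grundy value is 18.
Stack B is a plain Nim stack of size 5, so its Grundy value is 5.
Stack C is a plain Nim stack of size 3, so its Grundy value is 3.
The value of a disjunctive sum is the nim-sum of the parts.
Combined value = 18 ⊕ 5 ⊕ 3 = 20.

20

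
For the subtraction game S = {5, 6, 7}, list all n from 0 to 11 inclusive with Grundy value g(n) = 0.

0, 1, 2, 3, 4

Compute g(0), g(1), … for moves {5, 6, 7}:
g(0) = mex{} = 0
g(1) = mex{} = 0
g(2) = mex{} = 0
g(3) = mex{} = 0
g(4) = mex{} = 0
g(5) = mex{0} = 1
g(6) = mex{0} = 1
g(7) = mex{0} = 1
g(8) = mex{0} = 1
g(9) = mex{0} = 1
g(10) = mex{0,1} = 2
g(11) = mex{0,1} = 2
The P-positions (g = 0) in 0..11 are 0, 1, 2, 3, 4.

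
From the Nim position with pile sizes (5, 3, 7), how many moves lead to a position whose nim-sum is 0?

Bitwise XOR of the heap sizes:
  101  (5)
  011  (3)
  111  (7)
  ---
  001  (1)
The overall nim-sum is X = 1. A pile of size p has a winning move iff p XOR X < p (reduce it to p XOR X).
  5: 5 XOR 1 = 4 < 5 — winning move (to 4).
  3: 3 XOR 1 = 2 < 3 — winning move (to 2).
  7: 7 XOR 1 = 6 < 7 — winning move (to 6).
That gives 3 winning moves.

3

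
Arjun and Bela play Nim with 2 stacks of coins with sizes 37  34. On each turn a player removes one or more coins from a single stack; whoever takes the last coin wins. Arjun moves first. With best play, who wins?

Arjun wins

Nim-sum: 37 ⊕ 34 = 7.
The nim-sum is 7 ≠ 0, so this is an N-position: the player to move can win; Arjun has a winning move.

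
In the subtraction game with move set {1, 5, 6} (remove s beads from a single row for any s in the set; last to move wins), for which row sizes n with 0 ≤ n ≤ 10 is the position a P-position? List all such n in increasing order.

0, 2, 4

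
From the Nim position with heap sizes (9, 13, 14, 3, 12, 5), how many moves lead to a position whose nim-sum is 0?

0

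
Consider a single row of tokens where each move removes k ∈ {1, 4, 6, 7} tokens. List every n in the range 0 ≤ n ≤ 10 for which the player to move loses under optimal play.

Build the Grundy sequence with g(k) = mex{g(k−s) : s ∈ {1, 4, 6, 7}, s ≤ k}:
k:     0  1  2  3  4  5  6  7  8  9 10
g(k):  0  1  0  1  2  0  1  2  3  2  0
The P-positions (g = 0) in 0..10 are 0, 2, 5, 10.

0, 2, 5, 10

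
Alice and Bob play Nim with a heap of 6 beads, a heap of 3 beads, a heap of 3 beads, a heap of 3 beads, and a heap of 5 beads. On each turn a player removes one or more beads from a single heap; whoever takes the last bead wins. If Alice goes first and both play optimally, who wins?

Compute the nim-sum pairwise:
6 ⊕ 3 = 5
5 ⊕ 3 = 6
6 ⊕ 3 = 5
5 ⊕ 5 = 0
The nim-sum is 0, so this is a P-position: the player to move is in a losing position under optimal play; Alice is about to move from it and so loses — Bob wins.

Bob wins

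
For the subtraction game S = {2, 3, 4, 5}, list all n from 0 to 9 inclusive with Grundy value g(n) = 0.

Compute g(0), g(1), … for moves {2, 3, 4, 5}:
k:     0  1  2  3  4  5  6  7  8  9
g(k):  0  0  1  1  2  2  3  0  0  1
The P-positions (g = 0) in 0..9 are 0, 1, 7, 8.

0, 1, 7, 8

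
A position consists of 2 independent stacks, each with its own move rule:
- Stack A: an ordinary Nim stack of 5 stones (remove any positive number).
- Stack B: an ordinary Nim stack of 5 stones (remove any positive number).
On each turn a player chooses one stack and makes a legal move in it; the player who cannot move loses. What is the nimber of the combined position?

0

Stack A is a plain Nim stack of size 5, so its Grundy value is 5.
Stack B is a plain Nim stack of size 5, so its Grundy value is 5.
By the Sprague-Grundy theorem, the Grundy value of a sum of independent games is the XOR of the component values.
Combined value = 5 XOR 5 = 0.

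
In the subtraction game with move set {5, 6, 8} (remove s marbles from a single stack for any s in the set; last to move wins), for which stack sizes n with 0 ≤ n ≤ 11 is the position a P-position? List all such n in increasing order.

Build the Grundy sequence with g(k) = mex{g(k−s) : s ∈ {5, 6, 8}, s ≤ k}:
k:     0  1  2  3  4  5  6  7  8  9 10 11
g(k):  0  0  0  0  0  1  1  1  1  1  2  2
The P-positions (g = 0) in 0..11 are 0, 1, 2, 3, 4.

0, 1, 2, 3, 4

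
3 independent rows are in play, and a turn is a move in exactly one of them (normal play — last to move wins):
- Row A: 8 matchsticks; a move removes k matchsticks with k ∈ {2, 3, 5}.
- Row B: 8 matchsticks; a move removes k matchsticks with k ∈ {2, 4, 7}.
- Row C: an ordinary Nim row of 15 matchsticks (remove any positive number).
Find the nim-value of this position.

For row A, compute g(0), g(1), … with moves {2, 3, 5}:
g(0) = mex{} = 0
g(1) = mex{} = 0
g(2) = mex{0} = 1
g(3) = mex{0} = 1
g(4) = mex{0,1} = 2
g(5) = mex{0,1} = 2
g(6) = mex{0,1,2} = 3
g(7) = mex{1,2} = 0
g(8) = mex{1,2,3} = 0
So g(8) = 0.
Build the Grundy sequence for row B with g(k) = mex{g(k−s) : s ∈ {2, 4, 7}, s ≤ k}:
g(0) = mex{} = 0
g(1) = mex{} = 0
g(2) = mex{0} = 1
g(3) = mex{0} = 1
g(4) = mex{0,1} = 2
g(5) = mex{0,1} = 2
g(6) = mex{1,2} = 0
g(7) = mex{0,1,2} = 3
g(8) = mex{0,2} = 1
So g(8) = 1.
Row C is a plain Nim row of size 15, so its Grundy value is 15.
The value of a disjunctive sum is the nim-sum of the parts.
Combined value = 0 XOR 1 XOR 15 = 14.

14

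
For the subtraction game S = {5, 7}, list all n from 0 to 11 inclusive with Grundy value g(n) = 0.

0, 1, 2, 3, 4

Compute g(0), g(1), … for moves {5, 7}:
g(0) = mex{} = 0
g(1) = mex{} = 0
g(2) = mex{} = 0
g(3) = mex{} = 0
g(4) = mex{} = 0
g(5) = mex{0} = 1
g(6) = mex{0} = 1
g(7) = mex{0} = 1
g(8) = mex{0} = 1
g(9) = mex{0} = 1
g(10) = mex{0,1} = 2
g(11) = mex{0,1} = 2
The P-positions (g = 0) in 0..11 are 0, 1, 2, 3, 4.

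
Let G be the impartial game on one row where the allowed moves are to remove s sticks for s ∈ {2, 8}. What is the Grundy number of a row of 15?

Build the Grundy sequence with g(k) = mex{g(k−s) : s ∈ {2, 8}, s ≤ k}:
k:     0  1  2  3  4  5  6  7  8  9 10 11 12 13 14 15
g(k):  0  0  1  1  0  0  1  1  2  2  0  0  1  1  0  0
So g(15) = 0.

0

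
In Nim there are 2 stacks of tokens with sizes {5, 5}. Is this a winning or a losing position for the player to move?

In binary:
  101  (5)
  101  (5)
  ---
  000  (0)
The nim-sum is 0, so this is a P-position: the player to move is in a losing position under optimal play.

Losing position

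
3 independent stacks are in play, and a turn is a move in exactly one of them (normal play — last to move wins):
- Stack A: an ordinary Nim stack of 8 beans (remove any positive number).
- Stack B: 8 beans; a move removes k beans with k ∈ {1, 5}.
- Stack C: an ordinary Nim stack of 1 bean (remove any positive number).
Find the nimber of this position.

9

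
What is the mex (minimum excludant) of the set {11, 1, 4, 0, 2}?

The values 0, 1, 2 are all present; 3 is the first non-negative integer missing from the set.

3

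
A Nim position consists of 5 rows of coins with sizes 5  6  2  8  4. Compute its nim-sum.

In binary:
  0101  (5)
  0110  (6)
  0010  (2)
  1000  (8)
  0100  (4)
  ----
  1101  (13)

13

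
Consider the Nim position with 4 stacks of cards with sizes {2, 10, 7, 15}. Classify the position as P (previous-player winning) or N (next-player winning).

Write each in binary and XOR column by column:
  0010  (2)
  1010  (10)
  0111  (7)
  1111  (15)
  ----
  0000  (0)
The nim-sum is 0, so this is a P-position: the player to move is in a losing position under optimal play.

P-position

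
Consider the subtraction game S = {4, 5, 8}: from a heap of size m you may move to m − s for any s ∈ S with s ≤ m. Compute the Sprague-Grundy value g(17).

1

Grundy values for subtraction set {4, 5, 8}:
k:     0  1  2  3  4  5  6  7  8  9 10 11 12 13 14 15 16 17
g(k):  0  0  0  0  1  1  1  1  2  2  2  2  0  0  0  0  1  1
So g(17) = 1.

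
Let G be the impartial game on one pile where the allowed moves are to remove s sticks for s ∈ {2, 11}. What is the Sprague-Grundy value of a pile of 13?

0

Build the Grundy sequence with g(k) = mex{g(k−s) : s ∈ {2, 11}, s ≤ k}:
g(0) = mex{} = 0
g(1) = mex{} = 0
g(2) = mex{0} = 1
g(3) = mex{0} = 1
g(4) = mex{1} = 0
g(5) = mex{1} = 0
g(6) = mex{0} = 1
g(7) = mex{0} = 1
g(8) = mex{1} = 0
g(9) = mex{1} = 0
g(10) = mex{0} = 1
g(11) = mex{0} = 1
g(12) = mex{0,1} = 2
g(13) = mex{1} = 0
So g(13) = 0.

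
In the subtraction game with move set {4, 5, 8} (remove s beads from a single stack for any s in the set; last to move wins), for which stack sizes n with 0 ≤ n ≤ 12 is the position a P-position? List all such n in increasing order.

0, 1, 2, 3, 12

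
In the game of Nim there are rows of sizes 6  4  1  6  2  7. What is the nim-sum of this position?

Nim-sum: 6 XOR 4 XOR 1 XOR 6 XOR 2 XOR 7 = 0.

0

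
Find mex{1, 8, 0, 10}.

2

The values 0, 1 are all present; 2 is the first non-negative integer missing from the set.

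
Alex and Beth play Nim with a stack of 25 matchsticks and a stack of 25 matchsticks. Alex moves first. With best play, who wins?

Beth wins

Nim-sum: 25 ^ 25 = 0.
The nim-sum is 0, so this is a P-position: the player to move is in a losing position under optimal play; Alex is about to move from it and so loses — Beth wins.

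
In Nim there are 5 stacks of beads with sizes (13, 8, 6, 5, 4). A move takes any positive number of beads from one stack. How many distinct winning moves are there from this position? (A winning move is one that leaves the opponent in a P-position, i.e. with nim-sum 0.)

1

Compute the nim-sum pairwise:
13 ^ 8 = 5
5 ^ 6 = 3
3 ^ 5 = 6
6 ^ 4 = 2
The overall nim-sum is X = 2. A stack of size p has a winning move iff p XOR X < p (reduce it to p XOR X).
  13: 13 XOR 2 = 15 ≥ 13 — no move.
  8: 8 XOR 2 = 10 ≥ 8 — no move.
  6: 6 XOR 2 = 4 < 6 — winning move (to 4).
  5: 5 XOR 2 = 7 ≥ 5 — no move.
  4: 4 XOR 2 = 6 ≥ 4 — no move.
That gives 1 winning move.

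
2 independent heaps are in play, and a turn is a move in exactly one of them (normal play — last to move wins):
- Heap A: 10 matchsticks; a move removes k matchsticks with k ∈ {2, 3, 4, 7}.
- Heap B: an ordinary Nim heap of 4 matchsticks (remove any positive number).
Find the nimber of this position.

Grundy values for heap A (subtraction set {2, 3, 4, 7}):
g(0) = mex{} = 0
g(1) = mex{} = 0
g(2) = mex{0} = 1
g(3) = mex{0} = 1
g(4) = mex{0,1} = 2
g(5) = mex{0,1} = 2
g(6) = mex{1,2} = 0
g(7) = mex{0,1,2} = 3
g(8) = mex{0,2} = 1
g(9) = mex{0,1,2,3} = 4
g(10) = mex{0,1,3} = 2
So g(10) = 2.
Heap B is a plain Nim heap of size 4, so its Grundy value is 4.
By the Sprague-Grundy theorem, the Grundy value of a sum of independent games is the XOR of the component values.
Combined value = 2 ⊕ 4 = 6.

6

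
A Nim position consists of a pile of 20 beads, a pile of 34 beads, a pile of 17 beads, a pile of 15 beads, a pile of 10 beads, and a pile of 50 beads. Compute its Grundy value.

In binary:
  010100  (20)
  100010  (34)
  010001  (17)
  001111  (15)
  001010  (10)
  110010  (50)
  ------
  010000  (16)

16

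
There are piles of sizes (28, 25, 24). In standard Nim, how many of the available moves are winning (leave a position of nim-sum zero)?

3

Compute the nim-sum pairwise:
28 ⊕ 25 = 5
5 ⊕ 24 = 29
The overall nim-sum is X = 29. A pile of size p has a winning move iff p XOR X < p (reduce it to p XOR X).
  28: 28 XOR 29 = 1 < 28 — winning move (to 1).
  25: 25 XOR 29 = 4 < 25 — winning move (to 4).
  24: 24 XOR 29 = 5 < 24 — winning move (to 5).
That gives 3 winning moves.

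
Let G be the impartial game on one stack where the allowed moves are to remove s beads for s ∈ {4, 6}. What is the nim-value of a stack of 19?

Compute g(0), g(1), … for moves {4, 6}:
k:     0  1  2  3  4  5  6  7  8  9 10 11 12 13 14 15 16 17 18 19
g(k):  0  0  0  0  1  1  1  1  2  2  0  0  0  0  1  1  1  1  2  2
So g(19) = 2.

2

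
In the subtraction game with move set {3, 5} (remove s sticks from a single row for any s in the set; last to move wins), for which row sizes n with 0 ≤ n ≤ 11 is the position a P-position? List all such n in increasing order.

Compute g(0), g(1), … for moves {3, 5}:
k:     0  1  2  3  4  5  6  7  8  9 10 11
g(k):  0  0  0  1  1  1  2  2  0  0  0  1
The P-positions (g = 0) in 0..11 are 0, 1, 2, 8, 9, 10.

0, 1, 2, 8, 9, 10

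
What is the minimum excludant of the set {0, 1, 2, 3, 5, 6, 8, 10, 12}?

The values 0, 1, 2, 3 are all present; 4 is the first non-negative integer missing from the set.

4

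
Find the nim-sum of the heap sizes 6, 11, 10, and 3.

4

Nim-sum: 6 ^ 11 ^ 10 ^ 3 = 4.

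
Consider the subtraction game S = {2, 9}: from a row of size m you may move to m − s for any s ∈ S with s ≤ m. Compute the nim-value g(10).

Build the Grundy sequence with g(k) = mex{g(k−s) : s ∈ {2, 9}, s ≤ k}:
g(0) = mex{} = 0
g(1) = mex{} = 0
g(2) = mex{0} = 1
g(3) = mex{0} = 1
g(4) = mex{1} = 0
g(5) = mex{1} = 0
g(6) = mex{0} = 1
g(7) = mex{0} = 1
g(8) = mex{1} = 0
g(9) = mex{0,1} = 2
g(10) = mex{0} = 1
So g(10) = 1.

1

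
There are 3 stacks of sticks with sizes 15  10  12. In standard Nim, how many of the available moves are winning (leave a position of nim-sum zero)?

Nim-sum: 15 ^ 10 ^ 12 = 9.
The overall nim-sum is X = 9. A stack of size p has a winning move iff p XOR X < p (reduce it to p XOR X).
  15: 15 XOR 9 = 6 < 15 — winning move (to 6).
  10: 10 XOR 9 = 3 < 10 — winning move (to 3).
  12: 12 XOR 9 = 5 < 12 — winning move (to 5).
That gives 3 winning moves.

3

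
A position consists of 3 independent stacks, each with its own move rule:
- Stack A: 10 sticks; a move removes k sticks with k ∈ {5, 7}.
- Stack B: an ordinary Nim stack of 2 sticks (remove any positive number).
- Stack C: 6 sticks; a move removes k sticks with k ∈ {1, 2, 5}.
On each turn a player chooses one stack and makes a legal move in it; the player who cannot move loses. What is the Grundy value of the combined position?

0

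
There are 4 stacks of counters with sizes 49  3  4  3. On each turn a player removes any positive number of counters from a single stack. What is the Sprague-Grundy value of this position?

53

Nim-sum: 49 ⊕ 3 ⊕ 4 ⊕ 3 = 53.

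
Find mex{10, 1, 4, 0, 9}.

The values 0, 1 are all present; 2 is the first non-negative integer missing from the set.

2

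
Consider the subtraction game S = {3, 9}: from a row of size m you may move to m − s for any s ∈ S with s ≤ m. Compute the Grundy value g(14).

Build the Grundy sequence with g(k) = mex{g(k−s) : s ∈ {3, 9}, s ≤ k}:
k:     0  1  2  3  4  5  6  7  8  9 10 11 12 13 14
g(k):  0  0  0  1  1  1  0  0  0  1  1  1  0  0  0
So g(14) = 0.

0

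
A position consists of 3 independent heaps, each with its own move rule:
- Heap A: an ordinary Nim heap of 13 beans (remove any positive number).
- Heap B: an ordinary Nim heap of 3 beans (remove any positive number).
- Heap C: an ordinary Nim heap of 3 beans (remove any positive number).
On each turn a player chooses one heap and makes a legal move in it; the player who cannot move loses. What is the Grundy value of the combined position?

Heap A is a plain Nim heap of size 13, so its Grundy value is 13.
Heap B is a plain Nim heap of size 3, so its Grundy value is 3.
Heap C is a plain Nim heap of size 3, so its Grundy value is 3.
The value of a disjunctive sum is the nim-sum of the parts.
Combined value = 13 ⊕ 3 ⊕ 3 = 13.

13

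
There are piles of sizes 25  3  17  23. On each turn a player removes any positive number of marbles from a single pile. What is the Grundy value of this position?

Compute the nim-sum pairwise:
25 XOR 3 = 26
26 XOR 17 = 11
11 XOR 23 = 28

28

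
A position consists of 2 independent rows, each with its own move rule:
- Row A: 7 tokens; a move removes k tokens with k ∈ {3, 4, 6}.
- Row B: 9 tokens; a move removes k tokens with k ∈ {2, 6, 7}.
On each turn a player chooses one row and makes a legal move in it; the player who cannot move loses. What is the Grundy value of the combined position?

2

Grundy values for row A (subtraction set {3, 4, 6}):
g(0) = mex{} = 0
g(1) = mex{} = 0
g(2) = mex{} = 0
g(3) = mex{0} = 1
g(4) = mex{0} = 1
g(5) = mex{0} = 1
g(6) = mex{0,1} = 2
g(7) = mex{0,1} = 2
So g(7) = 2.
Build the Grundy sequence for row B with g(k) = mex{g(k−s) : s ∈ {2, 6, 7}, s ≤ k}:
k:     0  1  2  3  4  5  6  7  8  9
g(k):  0  0  1  1  0  0  1  1  2  0
So g(9) = 0.
By the Sprague-Grundy theorem, the Grundy value of a sum of independent games is the XOR of the component values.
Combined value = 2 ⊕ 0 = 2.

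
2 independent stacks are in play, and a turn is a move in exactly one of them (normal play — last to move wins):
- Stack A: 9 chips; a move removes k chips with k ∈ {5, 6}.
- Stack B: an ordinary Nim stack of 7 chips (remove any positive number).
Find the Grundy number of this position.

6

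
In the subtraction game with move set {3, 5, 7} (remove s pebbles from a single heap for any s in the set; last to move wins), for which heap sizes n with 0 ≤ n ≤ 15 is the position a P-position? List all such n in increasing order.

0, 1, 2, 10, 11, 12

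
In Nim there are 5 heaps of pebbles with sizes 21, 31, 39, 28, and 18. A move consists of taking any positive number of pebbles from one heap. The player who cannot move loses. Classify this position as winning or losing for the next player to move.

Compute the nim-sum pairwise:
21 ⊕ 31 = 10
10 ⊕ 39 = 45
45 ⊕ 28 = 49
49 ⊕ 18 = 35
The nim-sum is 35 ≠ 0, so this is an N-position: the player to move can win.

Winning position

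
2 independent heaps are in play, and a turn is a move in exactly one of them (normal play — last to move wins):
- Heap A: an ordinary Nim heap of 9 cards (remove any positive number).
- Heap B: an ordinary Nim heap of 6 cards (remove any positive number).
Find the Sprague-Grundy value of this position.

Heap A is a plain Nim heap of size 9, so its Grundy value is 9.
Heap B is a plain Nim heap of size 6, so its Grundy value is 6.
By the Sprague-Grundy theorem, the Grundy value of a sum of independent games is the XOR of the component values.
Combined value = 9 XOR 6 = 15.

15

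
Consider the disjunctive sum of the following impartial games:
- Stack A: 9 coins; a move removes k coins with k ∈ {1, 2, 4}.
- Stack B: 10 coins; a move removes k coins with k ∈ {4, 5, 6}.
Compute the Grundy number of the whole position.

For stack A, compute g(0), g(1), … with moves {1, 2, 4}:
g(0) = mex{} = 0
g(1) = mex{0} = 1
g(2) = mex{0,1} = 2
g(3) = mex{1,2} = 0
g(4) = mex{0,2} = 1
g(5) = mex{0,1} = 2
g(6) = mex{1,2} = 0
g(7) = mex{0,2} = 1
g(8) = mex{0,1} = 2
g(9) = mex{1,2} = 0
So g(9) = 0.
Grundy values for stack B (subtraction set {4, 5, 6}):
k:     0  1  2  3  4  5  6  7  8  9 10
g(k):  0  0  0  0  1  1  1  1  2  2  0
So g(10) = 0.
The value of a disjunctive sum is the nim-sum of the parts.
Combined value = 0 XOR 0 = 0.

0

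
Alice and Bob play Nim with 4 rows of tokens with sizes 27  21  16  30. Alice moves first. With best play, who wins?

Bitwise XOR of the heap sizes:
  11011  (27)
  10101  (21)
  10000  (16)
  11110  (30)
  -----
  00000  (0)
The nim-sum is 0, so this is a P-position: the player to move is in a losing position under optimal play; Alice is about to move from it and so loses — Bob wins.

Bob wins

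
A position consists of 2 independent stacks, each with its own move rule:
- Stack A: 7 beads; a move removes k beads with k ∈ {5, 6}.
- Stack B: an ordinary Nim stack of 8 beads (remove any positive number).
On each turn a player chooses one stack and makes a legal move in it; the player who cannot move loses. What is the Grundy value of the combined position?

9

Grundy values for stack A (subtraction set {5, 6}):
k:     0  1  2  3  4  5  6  7
g(k):  0  0  0  0  0  1  1  1
So g(7) = 1.
Stack B is a plain Nim stack of size 8, so its Grundy value is 8.
By the Sprague-Grundy theorem, the Grundy value of a sum of independent games is the XOR of the component values.
Combined value = 1 ⊕ 8 = 9.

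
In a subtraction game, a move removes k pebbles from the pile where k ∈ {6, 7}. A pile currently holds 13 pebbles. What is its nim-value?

0

Build the Grundy sequence with g(k) = mex{g(k−s) : s ∈ {6, 7}, s ≤ k}:
g(0) = mex{} = 0
g(1) = mex{} = 0
g(2) = mex{} = 0
g(3) = mex{} = 0
g(4) = mex{} = 0
g(5) = mex{} = 0
g(6) = mex{0} = 1
g(7) = mex{0} = 1
g(8) = mex{0} = 1
g(9) = mex{0} = 1
g(10) = mex{0} = 1
g(11) = mex{0} = 1
g(12) = mex{0,1} = 2
g(13) = mex{1} = 0
So g(13) = 0.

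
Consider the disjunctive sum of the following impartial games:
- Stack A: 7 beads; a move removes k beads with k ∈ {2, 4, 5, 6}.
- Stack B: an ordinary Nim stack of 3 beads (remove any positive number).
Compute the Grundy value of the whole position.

0

For stack A, compute g(0), g(1), … with moves {2, 4, 5, 6}:
k:     0  1  2  3  4  5  6  7
g(k):  0  0  1  1  2  2  3  3
So g(7) = 3.
Stack B is a plain Nim stack of size 3, so its Grundy value is 3.
By the Sprague-Grundy theorem, the Grundy value of a sum of independent games is the XOR of the component values.
Combined value = 3 XOR 3 = 0.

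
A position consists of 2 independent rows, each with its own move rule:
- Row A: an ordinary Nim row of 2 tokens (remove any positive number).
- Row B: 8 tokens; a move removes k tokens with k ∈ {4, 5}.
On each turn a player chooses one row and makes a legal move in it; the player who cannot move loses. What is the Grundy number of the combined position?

Row A is a plain Nim row of size 2, so its Grundy value is 2.
For row B, compute g(0), g(1), … with moves {4, 5}:
g(0) = mex{} = 0
g(1) = mex{} = 0
g(2) = mex{} = 0
g(3) = mex{} = 0
g(4) = mex{0} = 1
g(5) = mex{0} = 1
g(6) = mex{0} = 1
g(7) = mex{0} = 1
g(8) = mex{0,1} = 2
So g(8) = 2.
The value of a disjunctive sum is the nim-sum of the parts.
Combined value = 2 XOR 2 = 0.

0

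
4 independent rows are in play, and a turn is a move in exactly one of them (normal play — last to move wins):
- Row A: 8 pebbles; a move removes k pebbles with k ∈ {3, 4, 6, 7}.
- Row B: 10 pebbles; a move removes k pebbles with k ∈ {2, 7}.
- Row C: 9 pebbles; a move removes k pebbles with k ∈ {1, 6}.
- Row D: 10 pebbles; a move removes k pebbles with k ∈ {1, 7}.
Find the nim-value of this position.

Grundy values for row A (subtraction set {3, 4, 6, 7}):
g(0) = mex{} = 0
g(1) = mex{} = 0
g(2) = mex{} = 0
g(3) = mex{0} = 1
g(4) = mex{0} = 1
g(5) = mex{0} = 1
g(6) = mex{0,1} = 2
g(7) = mex{0,1} = 2
g(8) = mex{0,1} = 2
So g(8) = 2.
Build the Grundy sequence for row B with g(k) = mex{g(k−s) : s ∈ {2, 7}, s ≤ k}:
g(0) = mex{} = 0
g(1) = mex{} = 0
g(2) = mex{0} = 1
g(3) = mex{0} = 1
g(4) = mex{1} = 0
g(5) = mex{1} = 0
g(6) = mex{0} = 1
g(7) = mex{0} = 1
g(8) = mex{0,1} = 2
g(9) = mex{1} = 0
g(10) = mex{1,2} = 0
So g(10) = 0.
Grundy values for row C (subtraction set {1, 6}):
g(0) = mex{} = 0
g(1) = mex{0} = 1
g(2) = mex{1} = 0
g(3) = mex{0} = 1
g(4) = mex{1} = 0
g(5) = mex{0} = 1
g(6) = mex{0,1} = 2
g(7) = mex{1,2} = 0
g(8) = mex{0} = 1
g(9) = mex{1} = 0
So g(9) = 0.
For row D, compute g(0), g(1), … with moves {1, 7}:
g(0) = mex{} = 0
g(1) = mex{0} = 1
g(2) = mex{1} = 0
g(3) = mex{0} = 1
g(4) = mex{1} = 0
g(5) = mex{0} = 1
g(6) = mex{1} = 0
g(7) = mex{0} = 1
g(8) = mex{1} = 0
g(9) = mex{0} = 1
g(10) = mex{1} = 0
So g(10) = 0.
By the Sprague-Grundy theorem, the Grundy value of a sum of independent games is the XOR of the component values.
Combined value = 2 XOR 0 XOR 0 XOR 0 = 2.

2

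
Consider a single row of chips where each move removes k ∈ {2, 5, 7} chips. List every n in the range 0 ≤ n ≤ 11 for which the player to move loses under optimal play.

0, 1, 4, 10

Build the Grundy sequence with g(k) = mex{g(k−s) : s ∈ {2, 5, 7}, s ≤ k}:
k:     0  1  2  3  4  5  6  7  8  9 10 11
g(k):  0  0  1  1  0  2  1  3  2  2  0  3
The P-positions (g = 0) in 0..11 are 0, 1, 4, 10.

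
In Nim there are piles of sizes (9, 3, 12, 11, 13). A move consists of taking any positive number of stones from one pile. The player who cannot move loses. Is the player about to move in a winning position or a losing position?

Nim-sum: 9 XOR 3 XOR 12 XOR 11 XOR 13 = 0.
The nim-sum is 0, so this is a P-position: the player to move is in a losing position under optimal play.

Losing position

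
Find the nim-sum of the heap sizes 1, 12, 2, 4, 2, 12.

Nim-sum: 1 ^ 12 ^ 2 ^ 4 ^ 2 ^ 12 = 5.

5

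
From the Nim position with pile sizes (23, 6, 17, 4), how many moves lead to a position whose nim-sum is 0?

3

In binary:
  10111  (23)
  00110  (6)
  10001  (17)
  00100  (4)
  -----
  00100  (4)
The overall nim-sum is X = 4. A pile of size p has a winning move iff p XOR X < p (reduce it to p XOR X).
  23: 23 XOR 4 = 19 < 23 — winning move (to 19).
  6: 6 XOR 4 = 2 < 6 — winning move (to 2).
  17: 17 XOR 4 = 21 ≥ 17 — no move.
  4: 4 XOR 4 = 0 < 4 — winning move (to 0).
That gives 3 winning moves.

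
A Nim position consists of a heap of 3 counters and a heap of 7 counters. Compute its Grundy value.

4

Compute the nim-sum pairwise:
3 ^ 7 = 4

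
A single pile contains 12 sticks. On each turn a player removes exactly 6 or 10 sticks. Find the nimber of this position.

Compute g(0), g(1), … for moves {6, 10}:
k:     0  1  2  3  4  5  6  7  8  9 10 11 12
g(k):  0  0  0  0  0  0  1  1  1  1  1  1  2
So g(12) = 2.

2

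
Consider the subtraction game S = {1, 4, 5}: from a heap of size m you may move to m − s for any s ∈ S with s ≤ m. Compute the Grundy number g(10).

0

Compute g(0), g(1), … for moves {1, 4, 5}:
g(0) = mex{} = 0
g(1) = mex{0} = 1
g(2) = mex{1} = 0
g(3) = mex{0} = 1
g(4) = mex{0,1} = 2
g(5) = mex{0,1,2} = 3
g(6) = mex{0,1,3} = 2
g(7) = mex{0,1,2} = 3
g(8) = mex{1,2,3} = 0
g(9) = mex{0,2,3} = 1
g(10) = mex{1,2,3} = 0
So g(10) = 0.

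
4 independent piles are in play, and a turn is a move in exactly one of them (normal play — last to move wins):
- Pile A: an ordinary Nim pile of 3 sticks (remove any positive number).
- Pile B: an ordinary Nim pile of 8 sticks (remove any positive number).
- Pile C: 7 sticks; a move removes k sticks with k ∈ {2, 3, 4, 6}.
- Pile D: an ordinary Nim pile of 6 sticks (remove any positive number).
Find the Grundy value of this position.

14

Pile A is a plain Nim pile of size 3, so its Grundy value is 3.
Pile B is a plain Nim pile of size 8, so its Grundy value is 8.
For pile C, compute g(0), g(1), … with moves {2, 3, 4, 6}:
k:     0  1  2  3  4  5  6  7
g(k):  0  0  1  1  2  2  3  3
So g(7) = 3.
Pile D is a plain Nim pile of size 6, so its Grundy value is 6.
By the Sprague-Grundy theorem, the Grundy value of a sum of independent games is the XOR of the component values.
Combined value = 3 ⊕ 8 ⊕ 3 ⊕ 6 = 14.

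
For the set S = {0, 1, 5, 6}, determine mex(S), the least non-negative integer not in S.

2

The values 0, 1 are all present; 2 is the first non-negative integer missing from the set.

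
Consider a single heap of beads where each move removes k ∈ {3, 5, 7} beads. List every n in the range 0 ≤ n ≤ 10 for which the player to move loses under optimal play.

0, 1, 2, 10

Grundy values for subtraction set {3, 5, 7}:
g(0) = mex{} = 0
g(1) = mex{} = 0
g(2) = mex{} = 0
g(3) = mex{0} = 1
g(4) = mex{0} = 1
g(5) = mex{0} = 1
g(6) = mex{0,1} = 2
g(7) = mex{0,1} = 2
g(8) = mex{0,1} = 2
g(9) = mex{0,1,2} = 3
g(10) = mex{1,2} = 0
The P-positions (g = 0) in 0..10 are 0, 1, 2, 10.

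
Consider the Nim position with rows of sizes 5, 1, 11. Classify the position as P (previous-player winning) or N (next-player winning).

N-position

In binary:
  0101  (5)
  0001  (1)
  1011  (11)
  ----
  1111  (15)
The nim-sum is 15 ≠ 0, so this is an N-position: the player to move can win.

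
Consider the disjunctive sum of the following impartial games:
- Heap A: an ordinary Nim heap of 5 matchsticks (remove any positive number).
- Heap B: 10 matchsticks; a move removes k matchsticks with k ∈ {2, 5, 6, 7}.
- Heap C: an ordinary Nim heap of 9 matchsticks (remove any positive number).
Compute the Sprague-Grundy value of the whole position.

15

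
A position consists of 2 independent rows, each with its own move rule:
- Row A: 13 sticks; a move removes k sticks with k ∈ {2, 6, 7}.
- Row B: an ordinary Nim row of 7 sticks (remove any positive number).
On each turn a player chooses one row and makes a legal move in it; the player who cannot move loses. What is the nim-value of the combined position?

7

For row A, compute g(0), g(1), … with moves {2, 6, 7}:
k:     0  1  2  3  4  5  6  7  8  9 10 11 12 13
g(k):  0  0  1  1  0  0  1  1  2  0  3  1  2  0
So g(13) = 0.
Row B is a plain Nim row of size 7, so its Grundy value is 7.
By the Sprague-Grundy theorem, the Grundy value of a sum of independent games is the XOR of the component values.
Combined value = 0 ⊕ 7 = 7.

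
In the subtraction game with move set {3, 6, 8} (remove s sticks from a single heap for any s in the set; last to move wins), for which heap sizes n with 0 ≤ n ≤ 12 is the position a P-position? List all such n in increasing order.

Build the Grundy sequence with g(k) = mex{g(k−s) : s ∈ {3, 6, 8}, s ≤ k}:
g(0) = mex{} = 0
g(1) = mex{} = 0
g(2) = mex{} = 0
g(3) = mex{0} = 1
g(4) = mex{0} = 1
g(5) = mex{0} = 1
g(6) = mex{0,1} = 2
g(7) = mex{0,1} = 2
g(8) = mex{0,1} = 2
g(9) = mex{0,1,2} = 3
g(10) = mex{0,1,2} = 3
g(11) = mex{1,2} = 0
g(12) = mex{1,2,3} = 0
The P-positions (g = 0) in 0..12 are 0, 1, 2, 11, 12.

0, 1, 2, 11, 12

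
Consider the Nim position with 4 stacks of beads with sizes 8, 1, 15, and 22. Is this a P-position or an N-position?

N-position

Compute the nim-sum pairwise:
8 ⊕ 1 = 9
9 ⊕ 15 = 6
6 ⊕ 22 = 16
The nim-sum is 16 ≠ 0, so this is an N-position: the player to move can win.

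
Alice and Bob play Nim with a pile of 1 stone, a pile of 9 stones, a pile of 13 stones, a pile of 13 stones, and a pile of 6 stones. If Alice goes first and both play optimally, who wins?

Alice wins

Write each in binary and XOR column by column:
  0001  (1)
  1001  (9)
  1101  (13)
  1101  (13)
  0110  (6)
  ----
  1110  (14)
The nim-sum is 14 ≠ 0, so this is an N-position: the player to move can win; Alice has a winning move.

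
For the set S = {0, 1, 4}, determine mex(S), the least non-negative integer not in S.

The values 0, 1 are all present; 2 is the first non-negative integer missing from the set.

2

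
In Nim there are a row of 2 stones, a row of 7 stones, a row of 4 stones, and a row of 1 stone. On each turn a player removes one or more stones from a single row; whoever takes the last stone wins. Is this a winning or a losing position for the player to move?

Losing position

Write each in binary and XOR column by column:
  010  (2)
  111  (7)
  100  (4)
  001  (1)
  ---
  000  (0)
The nim-sum is 0, so this is a P-position: the player to move is in a losing position under optimal play.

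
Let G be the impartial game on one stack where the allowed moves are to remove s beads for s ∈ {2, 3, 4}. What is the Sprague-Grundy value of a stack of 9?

1

Compute g(0), g(1), … for moves {2, 3, 4}:
k:     0  1  2  3  4  5  6  7  8  9
g(k):  0  0  1  1  2  2  0  0  1  1
So g(9) = 1.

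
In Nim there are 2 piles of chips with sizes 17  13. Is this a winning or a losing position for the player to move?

Nim-sum: 17 ⊕ 13 = 28.
The nim-sum is 28 ≠ 0, so this is an N-position: the player to move can win.

Winning position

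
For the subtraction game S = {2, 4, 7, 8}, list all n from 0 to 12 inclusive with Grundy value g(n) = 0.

0, 1, 6, 11, 12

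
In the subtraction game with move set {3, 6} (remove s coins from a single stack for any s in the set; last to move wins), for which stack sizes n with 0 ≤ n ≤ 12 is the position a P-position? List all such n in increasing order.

Grundy values for subtraction set {3, 6}:
g(0) = mex{} = 0
g(1) = mex{} = 0
g(2) = mex{} = 0
g(3) = mex{0} = 1
g(4) = mex{0} = 1
g(5) = mex{0} = 1
g(6) = mex{0,1} = 2
g(7) = mex{0,1} = 2
g(8) = mex{0,1} = 2
g(9) = mex{1,2} = 0
g(10) = mex{1,2} = 0
g(11) = mex{1,2} = 0
g(12) = mex{0,2} = 1
The P-positions (g = 0) in 0..12 are 0, 1, 2, 9, 10, 11.

0, 1, 2, 9, 10, 11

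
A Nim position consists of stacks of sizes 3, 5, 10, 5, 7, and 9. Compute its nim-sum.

7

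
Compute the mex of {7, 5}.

0 is not in the set, so the mex is 0.

0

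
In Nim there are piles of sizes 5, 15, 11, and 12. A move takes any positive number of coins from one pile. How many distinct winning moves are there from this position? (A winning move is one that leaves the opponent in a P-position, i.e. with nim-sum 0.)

3

Nim-sum: 5 XOR 15 XOR 11 XOR 12 = 13.
The overall nim-sum is X = 13. A pile of size p has a winning move iff p XOR X < p (reduce it to p XOR X).
  5: 5 XOR 13 = 8 ≥ 5 — no move.
  15: 15 XOR 13 = 2 < 15 — winning move (to 2).
  11: 11 XOR 13 = 6 < 11 — winning move (to 6).
  12: 12 XOR 13 = 1 < 12 — winning move (to 1).
That gives 3 winning moves.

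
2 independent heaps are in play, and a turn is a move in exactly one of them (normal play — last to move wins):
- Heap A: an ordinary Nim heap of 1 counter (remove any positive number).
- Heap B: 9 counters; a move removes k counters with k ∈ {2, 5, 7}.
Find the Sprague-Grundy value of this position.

3

Heap A is a plain Nim heap of size 1, so its Grundy value is 1.
Grundy values for heap B (subtraction set {2, 5, 7}):
g(0) = mex{} = 0
g(1) = mex{} = 0
g(2) = mex{0} = 1
g(3) = mex{0} = 1
g(4) = mex{1} = 0
g(5) = mex{0,1} = 2
g(6) = mex{0} = 1
g(7) = mex{0,1,2} = 3
g(8) = mex{0,1} = 2
g(9) = mex{0,1,3} = 2
So g(9) = 2.
By the Sprague-Grundy theorem, the Grundy value of a sum of independent games is the XOR of the component values.
Combined value = 1 ⊕ 2 = 3.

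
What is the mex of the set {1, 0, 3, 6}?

2

The values 0, 1 are all present; 2 is the first non-negative integer missing from the set.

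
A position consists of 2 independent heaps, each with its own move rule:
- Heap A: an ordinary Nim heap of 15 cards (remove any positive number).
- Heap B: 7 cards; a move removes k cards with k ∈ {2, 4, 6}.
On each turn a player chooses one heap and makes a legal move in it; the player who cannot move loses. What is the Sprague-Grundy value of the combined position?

12

Heap A is a plain Nim heap of size 15, so its Grundy value is 15.
Grundy values for heap B (subtraction set {2, 4, 6}):
k:     0  1  2  3  4  5  6  7
g(k):  0  0  1  1  2  2  3  3
So g(7) = 3.
The value of a disjunctive sum is the nim-sum of the parts.
Combined value = 15 ⊕ 3 = 12.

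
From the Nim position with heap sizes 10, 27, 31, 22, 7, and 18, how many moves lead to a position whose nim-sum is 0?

3

Write each in binary and XOR column by column:
  01010  (10)
  11011  (27)
  11111  (31)
  10110  (22)
  00111  (7)
  10010  (18)
  -----
  01101  (13)
The overall nim-sum is X = 13. A heap of size p has a winning move iff p XOR X < p (reduce it to p XOR X).
  10: 10 XOR 13 = 7 < 10 — winning move (to 7).
  27: 27 XOR 13 = 22 < 27 — winning move (to 22).
  31: 31 XOR 13 = 18 < 31 — winning move (to 18).
  22: 22 XOR 13 = 27 ≥ 22 — no move.
  7: 7 XOR 13 = 10 ≥ 7 — no move.
  18: 18 XOR 13 = 31 ≥ 18 — no move.
That gives 3 winning moves.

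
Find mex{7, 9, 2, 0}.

1

0 is in the set but 1 is not, so the mex is 1.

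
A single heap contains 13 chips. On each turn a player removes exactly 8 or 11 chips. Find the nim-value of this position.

1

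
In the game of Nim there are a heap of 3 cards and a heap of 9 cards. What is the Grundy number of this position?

10

Nim-sum: 3 XOR 9 = 10.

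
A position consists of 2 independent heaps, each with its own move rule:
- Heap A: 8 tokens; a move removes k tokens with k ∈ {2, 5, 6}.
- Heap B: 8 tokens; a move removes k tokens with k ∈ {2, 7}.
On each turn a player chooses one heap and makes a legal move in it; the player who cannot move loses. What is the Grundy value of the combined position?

2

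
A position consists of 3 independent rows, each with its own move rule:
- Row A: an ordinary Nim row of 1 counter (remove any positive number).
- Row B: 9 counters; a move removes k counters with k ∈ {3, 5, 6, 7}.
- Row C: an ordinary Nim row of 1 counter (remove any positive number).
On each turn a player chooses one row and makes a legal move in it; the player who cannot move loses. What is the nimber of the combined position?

Row A is a plain Nim row of size 1, so its Grundy value is 1.
Build the Grundy sequence for row B with g(k) = mex{g(k−s) : s ∈ {3, 5, 6, 7}, s ≤ k}:
k:     0  1  2  3  4  5  6  7  8  9
g(k):  0  0  0  1  1  1  2  2  2  3
So g(9) = 3.
Row C is a plain Nim row of size 1, so its Grundy value is 1.
By the Sprague-Grundy theorem, the Grundy value of a sum of independent games is the XOR of the component values.
Combined value = 1 ⊕ 3 ⊕ 1 = 3.

3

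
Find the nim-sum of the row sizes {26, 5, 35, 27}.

39

Compute the nim-sum pairwise:
26 ^ 5 = 31
31 ^ 35 = 60
60 ^ 27 = 39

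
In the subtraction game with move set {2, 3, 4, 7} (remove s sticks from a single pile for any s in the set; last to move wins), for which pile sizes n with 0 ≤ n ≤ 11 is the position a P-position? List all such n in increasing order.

0, 1, 6, 11

Build the Grundy sequence with g(k) = mex{g(k−s) : s ∈ {2, 3, 4, 7}, s ≤ k}:
k:     0  1  2  3  4  5  6  7  8  9 10 11
g(k):  0  0  1  1  2  2  0  3  1  4  2  0
The P-positions (g = 0) in 0..11 are 0, 1, 6, 11.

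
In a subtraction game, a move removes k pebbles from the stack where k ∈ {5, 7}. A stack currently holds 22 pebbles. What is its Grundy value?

2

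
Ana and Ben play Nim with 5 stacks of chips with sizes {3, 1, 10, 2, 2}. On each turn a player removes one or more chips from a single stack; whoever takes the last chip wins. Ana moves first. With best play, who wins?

Nim-sum: 3 ⊕ 1 ⊕ 10 ⊕ 2 ⊕ 2 = 8.
The nim-sum is 8 ≠ 0, so this is an N-position: the player to move can win; Ana has a winning move.

Ana wins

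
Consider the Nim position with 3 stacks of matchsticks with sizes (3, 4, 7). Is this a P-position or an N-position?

P-position

Compute the nim-sum pairwise:
3 ^ 4 = 7
7 ^ 7 = 0
The nim-sum is 0, so this is a P-position: the player to move is in a losing position under optimal play.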